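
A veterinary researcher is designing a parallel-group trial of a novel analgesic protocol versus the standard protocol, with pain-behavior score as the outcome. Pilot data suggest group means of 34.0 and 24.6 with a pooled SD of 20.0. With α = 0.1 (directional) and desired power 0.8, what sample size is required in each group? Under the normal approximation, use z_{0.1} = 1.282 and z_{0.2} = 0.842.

Cohen's d = |M₁ − M₂| / SD_pooled = |34.0 − 24.6| / 20.0 = 9.4 / 20.0 = 0.470.
For two independent groups with equal n: n = 2·((z_{α} + z_β) / d)².
z_{α} + z_β = 1.282 + 0.842 = 2.124.
n = 2 × (2.124 / 0.470)² = 2 × 4.519² = 2 × 20.42 = 40.8.
Round up to the next whole participant.

n = 41 per group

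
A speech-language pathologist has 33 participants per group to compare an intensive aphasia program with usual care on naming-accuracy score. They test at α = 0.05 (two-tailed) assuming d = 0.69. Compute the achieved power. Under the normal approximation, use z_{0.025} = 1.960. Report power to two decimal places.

For two equal groups, power = Φ(d·√(n/2) − z_{α/2}).
d·√(n/2) = 0.69 × √(33/2) = 0.69 × 4.062 = 2.803.
z_β = 2.803 − 1.960 = 0.843.
Power = Φ(0.843) = 0.800.

power ≈ 0.80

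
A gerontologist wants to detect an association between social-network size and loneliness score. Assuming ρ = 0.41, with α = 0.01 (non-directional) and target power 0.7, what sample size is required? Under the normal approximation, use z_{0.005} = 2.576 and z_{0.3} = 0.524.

Fisher's z: C = ½·ln((1+r)/(1−r)) = ½·ln(2.3898) = 0.4356.
n = ((z_{α/2} + z_β)/C)² + 3.
(2.576 + 0.524) / 0.4356 = 3.100 / 0.4356 = 7.117.
n = 7.117² + 3 = 50.65 + 3 = 53.6.
Round up.

n = 54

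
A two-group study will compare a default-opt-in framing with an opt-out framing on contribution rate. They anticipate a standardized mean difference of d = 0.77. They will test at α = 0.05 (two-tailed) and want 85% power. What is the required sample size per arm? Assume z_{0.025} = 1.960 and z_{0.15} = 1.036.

For two independent groups with equal n: n = 2·((z_{α/2} + z_β) / d)².
z_{α/2} + z_β = 1.960 + 1.036 = 2.996.
n = 2 × (2.996 / 0.77)² = 2 × 3.891² = 2 × 15.14 = 30.3.
Round up to the next whole participant.

n = 31 per group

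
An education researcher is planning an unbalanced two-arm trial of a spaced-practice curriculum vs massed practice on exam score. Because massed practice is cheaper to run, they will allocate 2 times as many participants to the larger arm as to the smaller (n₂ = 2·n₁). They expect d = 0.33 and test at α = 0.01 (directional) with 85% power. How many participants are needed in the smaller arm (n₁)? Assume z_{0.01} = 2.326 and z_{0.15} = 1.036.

With allocation ratio k = n₂/n₁ = 2, Var(x̄₁−x̄₂) = σ²(1/n₁ + 1/(k·n₁)) = σ²·(k+1)/(k·n₁).
So n₁ = (1 + 1/k)·((z_{α} + z_β)/d)² = 1.500 × (3.362/0.33)².
n₁ = 1.500 × 103.79 = 155.7.
Round up: n₁ = 156, giving n₂ = 2 × 156 = 312.

n₁ = 156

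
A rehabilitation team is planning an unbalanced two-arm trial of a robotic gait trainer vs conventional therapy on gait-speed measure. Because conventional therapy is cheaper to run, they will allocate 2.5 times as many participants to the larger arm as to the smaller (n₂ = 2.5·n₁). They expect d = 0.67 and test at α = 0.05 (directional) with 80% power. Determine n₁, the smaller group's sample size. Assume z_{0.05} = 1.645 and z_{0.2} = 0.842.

With allocation ratio k = n₂/n₁ = 2.5, Var(x̄₁−x̄₂) = σ²(1/n₁ + 1/(k·n₁)) = σ²·(k+1)/(k·n₁).
So n₁ = (1 + 1/k)·((z_{α} + z_β)/d)² = 1.400 × (2.487/0.67)².
n₁ = 1.400 × 13.78 = 19.3.
Round up: n₁ = 20, giving n₂ = 2.5 × 20 = 50.

n₁ = 20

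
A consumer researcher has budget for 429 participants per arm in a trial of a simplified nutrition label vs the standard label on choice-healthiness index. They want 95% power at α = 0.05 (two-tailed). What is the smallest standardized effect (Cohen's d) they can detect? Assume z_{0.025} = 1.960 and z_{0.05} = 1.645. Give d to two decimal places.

d_min ≈ 0.25

For two independent groups of n = 429 each: d_min = (z_{α/2} + z_β)·√(2/n).
z-sum = 1.960 + 1.645 = 3.605.
d_min = 3.605 × √(2/429) = 3.605 × 0.0683 = 0.246.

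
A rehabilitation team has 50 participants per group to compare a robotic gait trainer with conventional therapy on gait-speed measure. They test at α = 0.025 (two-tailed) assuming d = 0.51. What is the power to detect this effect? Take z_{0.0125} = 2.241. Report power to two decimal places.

For two equal groups, power = Φ(d·√(n/2) − z_{α/2}).
d·√(n/2) = 0.51 × √(50/2) = 0.51 × 5.000 = 2.550.
z_β = 2.550 − 2.241 = 0.309.
Power = Φ(0.309) = 0.621.

power ≈ 0.62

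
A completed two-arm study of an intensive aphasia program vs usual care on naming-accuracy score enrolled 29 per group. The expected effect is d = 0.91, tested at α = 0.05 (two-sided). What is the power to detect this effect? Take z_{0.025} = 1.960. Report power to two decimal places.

For two equal groups, power = Φ(d·√(n/2) − z_{α/2}).
d·√(n/2) = 0.91 × √(29/2) = 0.91 × 3.808 = 3.465.
z_β = 3.465 − 1.960 = 1.505.
Power = Φ(1.505) = 0.934.

power ≈ 0.93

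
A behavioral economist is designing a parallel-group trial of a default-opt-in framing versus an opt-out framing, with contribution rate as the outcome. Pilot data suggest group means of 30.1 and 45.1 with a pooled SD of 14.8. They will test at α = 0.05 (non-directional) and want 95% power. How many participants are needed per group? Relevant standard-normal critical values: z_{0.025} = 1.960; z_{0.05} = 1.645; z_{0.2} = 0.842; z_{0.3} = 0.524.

n = 26 per group

Cohen's d = |M₁ − M₂| / SD_pooled = |30.1 − 45.1| / 14.8 = 15.0 / 14.8 = 1.014.
For two independent groups with equal n: n = 2·((z_{α/2} + z_β) / d)².
z_{α/2} + z_β = 1.960 + 1.645 = 3.605.
n = 2 × (3.605 / 1.014)² = 2 × 3.555² = 2 × 12.64 = 25.3.
Round up to the next whole participant.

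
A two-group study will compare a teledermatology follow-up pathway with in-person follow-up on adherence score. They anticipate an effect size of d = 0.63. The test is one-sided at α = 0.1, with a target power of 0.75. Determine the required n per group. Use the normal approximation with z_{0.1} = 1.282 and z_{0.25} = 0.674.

For two independent groups with equal n: n = 2·((z_{α} + z_β) / d)².
z_{α} + z_β = 1.282 + 0.674 = 1.956.
n = 2 × (1.956 / 0.63)² = 2 × 3.105² = 2 × 9.64 = 19.3.
Round up to the next whole participant.

n = 20 per group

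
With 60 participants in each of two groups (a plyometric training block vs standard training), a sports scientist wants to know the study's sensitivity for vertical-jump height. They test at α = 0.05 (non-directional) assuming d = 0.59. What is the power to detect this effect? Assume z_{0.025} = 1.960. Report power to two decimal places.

For two equal groups, power = Φ(d·√(n/2) − z_{α/2}).
d·√(n/2) = 0.59 × √(60/2) = 0.59 × 5.477 = 3.232.
z_β = 3.232 − 1.960 = 1.272.
Power = Φ(1.272) = 0.898.

power ≈ 0.90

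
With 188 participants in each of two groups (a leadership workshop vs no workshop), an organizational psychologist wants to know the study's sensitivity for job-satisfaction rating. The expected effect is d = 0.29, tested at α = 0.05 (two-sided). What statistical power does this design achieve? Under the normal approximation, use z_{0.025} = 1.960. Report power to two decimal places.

For two equal groups, power = Φ(d·√(n/2) − z_{α/2}).
d·√(n/2) = 0.29 × √(188/2) = 0.29 × 9.695 = 2.812.
z_β = 2.812 − 1.960 = 0.852.
Power = Φ(0.852) = 0.803.

power ≈ 0.80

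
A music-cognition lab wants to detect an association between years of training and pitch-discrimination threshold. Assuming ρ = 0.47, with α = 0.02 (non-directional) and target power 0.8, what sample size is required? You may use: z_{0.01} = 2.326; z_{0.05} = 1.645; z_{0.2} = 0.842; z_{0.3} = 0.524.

Fisher's z: C = ½·ln((1+r)/(1−r)) = ½·ln(2.7736) = 0.5101.
n = ((z_{α/2} + z_β)/C)² + 3.
(2.326 + 0.842) / 0.5101 = 3.168 / 0.5101 = 6.211.
n = 6.211² + 3 = 38.57 + 3 = 41.6.
Round up.

n = 42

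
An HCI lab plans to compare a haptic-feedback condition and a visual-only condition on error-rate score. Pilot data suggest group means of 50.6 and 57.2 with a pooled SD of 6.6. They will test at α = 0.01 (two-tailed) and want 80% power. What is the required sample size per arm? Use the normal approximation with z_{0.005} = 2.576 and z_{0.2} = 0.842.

n = 24 per group

Cohen's d = |M₁ − M₂| / SD_pooled = |50.6 − 57.2| / 6.6 = 6.6 / 6.6 = 1.000.
For two independent groups with equal n: n = 2·((z_{α/2} + z_β) / d)².
z_{α/2} + z_β = 2.576 + 0.842 = 3.418.
n = 2 × (3.418 / 1.000)² = 2 × 3.418² = 2 × 11.68 = 23.4.
Round up to the next whole participant.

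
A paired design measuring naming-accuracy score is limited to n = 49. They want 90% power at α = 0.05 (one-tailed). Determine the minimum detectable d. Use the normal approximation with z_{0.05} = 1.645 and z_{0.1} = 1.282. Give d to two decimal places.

For a single sample (or paired design) of n = 49: d_min = (z_{α} + z_β)/√n.
z-sum = 1.645 + 1.282 = 2.927.
d_min = 2.927 / √49 = 2.927 / 7.000 = 0.418.

d_min ≈ 0.42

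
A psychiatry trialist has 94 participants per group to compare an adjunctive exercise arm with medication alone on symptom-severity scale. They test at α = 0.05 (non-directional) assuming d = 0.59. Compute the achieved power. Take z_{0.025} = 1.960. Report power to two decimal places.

power ≈ 0.98

For two equal groups, power = Φ(d·√(n/2) − z_{α/2}).
d·√(n/2) = 0.59 × √(94/2) = 0.59 × 6.856 = 4.045.
z_β = 4.045 − 1.960 = 2.085.
Power = Φ(2.085) = 0.981.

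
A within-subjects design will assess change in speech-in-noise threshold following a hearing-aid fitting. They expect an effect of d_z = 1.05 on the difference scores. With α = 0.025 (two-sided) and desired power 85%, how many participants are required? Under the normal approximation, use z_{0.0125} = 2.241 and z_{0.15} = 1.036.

For a paired (one-sample on differences) test: n = ((z_{α/2} + z_β) / d)².
z_{α/2} + z_β = 2.241 + 1.036 = 3.277.
n = (3.277 / 1.05)² = 3.121² = 9.74.
Round up.

n = 10 pairs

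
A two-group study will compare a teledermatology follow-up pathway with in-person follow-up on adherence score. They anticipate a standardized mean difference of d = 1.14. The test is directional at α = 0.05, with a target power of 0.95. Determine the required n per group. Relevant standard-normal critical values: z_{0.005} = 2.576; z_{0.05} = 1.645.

n = 17 per group

For two independent groups with equal n: n = 2·((z_{α} + z_β) / d)².
z_{α} + z_β = 1.645 + 1.645 = 3.290.
n = 2 × (3.290 / 1.14)² = 2 × 2.886² = 2 × 8.33 = 16.7.
Round up to the next whole participant.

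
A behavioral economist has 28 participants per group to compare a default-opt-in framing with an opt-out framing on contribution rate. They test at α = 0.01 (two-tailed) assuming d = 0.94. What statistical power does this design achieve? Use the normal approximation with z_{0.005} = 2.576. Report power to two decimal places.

For two equal groups, power = Φ(d·√(n/2) − z_{α/2}).
d·√(n/2) = 0.94 × √(28/2) = 0.94 × 3.742 = 3.517.
z_β = 3.517 − 2.576 = 0.941.
Power = Φ(0.941) = 0.827.

power ≈ 0.83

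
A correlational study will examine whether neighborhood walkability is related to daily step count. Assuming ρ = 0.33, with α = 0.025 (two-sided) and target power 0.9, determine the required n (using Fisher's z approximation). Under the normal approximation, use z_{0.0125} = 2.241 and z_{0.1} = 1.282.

Fisher's z: C = ½·ln((1+r)/(1−r)) = ½·ln(1.9851) = 0.3428.
n = ((z_{α/2} + z_β)/C)² + 3.
(2.241 + 1.282) / 0.3428 = 3.523 / 0.3428 = 10.277.
n = 10.277² + 3 = 105.62 + 3 = 108.6.
Round up.

n = 109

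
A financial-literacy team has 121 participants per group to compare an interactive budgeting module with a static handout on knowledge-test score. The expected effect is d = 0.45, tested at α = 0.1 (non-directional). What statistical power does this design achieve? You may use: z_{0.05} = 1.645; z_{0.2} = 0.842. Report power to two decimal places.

power ≈ 0.97

For two equal groups, power = Φ(d·√(n/2) − z_{α/2}).
d·√(n/2) = 0.45 × √(121/2) = 0.45 × 7.778 = 3.500.
z_β = 3.500 − 1.645 = 1.855.
Power = Φ(1.855) = 0.968.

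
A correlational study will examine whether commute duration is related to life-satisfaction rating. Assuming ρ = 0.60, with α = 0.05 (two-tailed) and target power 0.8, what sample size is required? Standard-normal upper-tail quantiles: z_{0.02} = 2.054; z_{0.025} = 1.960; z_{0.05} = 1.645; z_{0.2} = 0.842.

Fisher's z: C = ½·ln((1+r)/(1−r)) = ½·ln(4.0000) = 0.6931.
n = ((z_{α/2} + z_β)/C)² + 3.
(1.960 + 0.842) / 0.6931 = 2.802 / 0.6931 = 4.043.
n = 4.043² + 3 = 16.34 + 3 = 19.3.
Round up.

n = 20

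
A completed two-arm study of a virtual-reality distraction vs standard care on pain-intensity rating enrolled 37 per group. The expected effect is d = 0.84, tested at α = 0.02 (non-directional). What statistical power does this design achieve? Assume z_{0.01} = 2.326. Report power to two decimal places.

power ≈ 0.90

For two equal groups, power = Φ(d·√(n/2) − z_{α/2}).
d·√(n/2) = 0.84 × √(37/2) = 0.84 × 4.301 = 3.613.
z_β = 3.613 − 2.326 = 1.287.
Power = Φ(1.287) = 0.901.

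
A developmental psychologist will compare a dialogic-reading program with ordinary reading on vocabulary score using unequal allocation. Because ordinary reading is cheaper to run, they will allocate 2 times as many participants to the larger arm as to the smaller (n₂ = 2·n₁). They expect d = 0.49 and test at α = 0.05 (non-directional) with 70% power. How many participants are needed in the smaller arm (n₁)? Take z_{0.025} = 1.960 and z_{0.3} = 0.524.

n₁ = 39

With allocation ratio k = n₂/n₁ = 2, Var(x̄₁−x̄₂) = σ²(1/n₁ + 1/(k·n₁)) = σ²·(k+1)/(k·n₁).
So n₁ = (1 + 1/k)·((z_{α/2} + z_β)/d)² = 1.500 × (2.484/0.49)².
n₁ = 1.500 × 25.70 = 38.5.
Round up: n₁ = 39, giving n₂ = 2 × 39 = 78.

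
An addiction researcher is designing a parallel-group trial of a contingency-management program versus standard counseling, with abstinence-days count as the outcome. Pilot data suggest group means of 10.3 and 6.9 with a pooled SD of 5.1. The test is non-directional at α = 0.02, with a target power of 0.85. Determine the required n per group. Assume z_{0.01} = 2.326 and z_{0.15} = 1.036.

n = 51 per group

Cohen's d = |M₁ − M₂| / SD_pooled = |10.3 − 6.9| / 5.1 = 3.4 / 5.1 = 0.667.
For two independent groups with equal n: n = 2·((z_{α/2} + z_β) / d)².
z_{α/2} + z_β = 2.326 + 1.036 = 3.362.
n = 2 × (3.362 / 0.667)² = 2 × 5.040² = 2 × 25.41 = 50.8.
Round up to the next whole participant.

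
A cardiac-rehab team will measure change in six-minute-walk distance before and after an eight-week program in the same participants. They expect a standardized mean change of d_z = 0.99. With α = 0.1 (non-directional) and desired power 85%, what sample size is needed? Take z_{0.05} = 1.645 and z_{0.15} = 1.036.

n = 8 pairs

For a paired (one-sample on differences) test: n = ((z_{α/2} + z_β) / d)².
z_{α/2} + z_β = 1.645 + 1.036 = 2.681.
n = (2.681 / 0.99)² = 2.708² = 7.33.
Round up.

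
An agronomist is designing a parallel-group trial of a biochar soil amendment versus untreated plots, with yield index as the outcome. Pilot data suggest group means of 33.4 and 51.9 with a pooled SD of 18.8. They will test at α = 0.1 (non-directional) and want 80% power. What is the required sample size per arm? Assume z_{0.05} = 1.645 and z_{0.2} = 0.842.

n = 13 per group

Cohen's d = |M₁ − M₂| / SD_pooled = |33.4 − 51.9| / 18.8 = 18.5 / 18.8 = 0.984.
For two independent groups with equal n: n = 2·((z_{α/2} + z_β) / d)².
z_{α/2} + z_β = 1.645 + 0.842 = 2.487.
n = 2 × (2.487 / 0.984)² = 2 × 2.527² = 2 × 6.39 = 12.8.
Round up to the next whole participant.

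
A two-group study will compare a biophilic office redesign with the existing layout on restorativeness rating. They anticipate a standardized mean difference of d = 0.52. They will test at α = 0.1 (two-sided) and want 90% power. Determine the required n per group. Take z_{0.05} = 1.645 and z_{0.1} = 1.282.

n = 64 per group

For two independent groups with equal n: n = 2·((z_{α/2} + z_β) / d)².
z_{α/2} + z_β = 1.645 + 1.282 = 2.927.
n = 2 × (2.927 / 0.52)² = 2 × 5.629² = 2 × 31.68 = 63.4.
Round up to the next whole participant.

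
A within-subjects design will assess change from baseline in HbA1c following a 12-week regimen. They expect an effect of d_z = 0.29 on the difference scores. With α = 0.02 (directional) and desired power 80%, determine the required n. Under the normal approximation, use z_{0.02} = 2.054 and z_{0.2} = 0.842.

n = 100 pairs

For a paired (one-sample on differences) test: n = ((z_{α} + z_β) / d)².
z_{α} + z_β = 2.054 + 0.842 = 2.896.
n = (2.896 / 0.29)² = 9.986² = 99.72.
Round up.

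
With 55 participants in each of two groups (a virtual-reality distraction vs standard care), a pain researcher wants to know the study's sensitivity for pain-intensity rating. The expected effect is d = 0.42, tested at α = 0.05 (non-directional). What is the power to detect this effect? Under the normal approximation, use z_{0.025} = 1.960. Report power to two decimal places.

power ≈ 0.60

For two equal groups, power = Φ(d·√(n/2) − z_{α/2}).
d·√(n/2) = 0.42 × √(55/2) = 0.42 × 5.244 = 2.202.
z_β = 2.202 − 1.960 = 0.242.
Power = Φ(0.242) = 0.596.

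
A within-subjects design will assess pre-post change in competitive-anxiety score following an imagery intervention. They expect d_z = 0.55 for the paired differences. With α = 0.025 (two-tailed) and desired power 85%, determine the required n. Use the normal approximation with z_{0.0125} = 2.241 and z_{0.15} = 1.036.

For a paired (one-sample on differences) test: n = ((z_{α/2} + z_β) / d)².
z_{α/2} + z_β = 2.241 + 1.036 = 3.277.
n = (3.277 / 0.55)² = 5.958² = 35.50.
Round up.

n = 36 pairs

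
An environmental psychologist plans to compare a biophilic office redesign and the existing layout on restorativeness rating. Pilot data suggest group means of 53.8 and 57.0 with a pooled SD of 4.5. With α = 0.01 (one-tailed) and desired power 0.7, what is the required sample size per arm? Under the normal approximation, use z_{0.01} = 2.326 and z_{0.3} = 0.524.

Cohen's d = |M₁ − M₂| / SD_pooled = |53.8 − 57.0| / 4.5 = 3.2 / 4.5 = 0.711.
For two independent groups with equal n: n = 2·((z_{α} + z_β) / d)².
z_{α} + z_β = 2.326 + 0.524 = 2.850.
n = 2 × (2.850 / 0.711)² = 2 × 4.008² = 2 × 16.07 = 32.1.
Round up to the next whole participant.

n = 33 per group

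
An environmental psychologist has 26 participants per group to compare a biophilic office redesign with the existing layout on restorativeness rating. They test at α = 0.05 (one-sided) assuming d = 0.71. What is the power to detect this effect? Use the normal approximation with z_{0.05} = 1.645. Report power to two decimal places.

power ≈ 0.82

For two equal groups, power = Φ(d·√(n/2) − z_{α}).
d·√(n/2) = 0.71 × √(26/2) = 0.71 × 3.606 = 2.560.
z_β = 2.560 − 1.645 = 0.915.
Power = Φ(0.915) = 0.820.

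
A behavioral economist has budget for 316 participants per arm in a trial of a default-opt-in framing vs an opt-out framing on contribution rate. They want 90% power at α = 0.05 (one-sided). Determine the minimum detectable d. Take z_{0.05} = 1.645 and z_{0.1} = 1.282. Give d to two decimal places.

d_min ≈ 0.23

For two independent groups of n = 316 each: d_min = (z_{α} + z_β)·√(2/n).
z-sum = 1.645 + 1.282 = 2.927.
d_min = 2.927 × √(2/316) = 2.927 × 0.0796 = 0.233.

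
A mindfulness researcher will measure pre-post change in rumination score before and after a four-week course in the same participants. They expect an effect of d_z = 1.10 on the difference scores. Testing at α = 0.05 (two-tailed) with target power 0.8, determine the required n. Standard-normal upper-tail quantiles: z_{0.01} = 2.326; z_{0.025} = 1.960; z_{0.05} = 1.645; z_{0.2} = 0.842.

n = 7 pairs

For a paired (one-sample on differences) test: n = ((z_{α/2} + z_β) / d)².
z_{α/2} + z_β = 1.960 + 0.842 = 2.802.
n = (2.802 / 1.10)² = 2.547² = 6.49.
Round up.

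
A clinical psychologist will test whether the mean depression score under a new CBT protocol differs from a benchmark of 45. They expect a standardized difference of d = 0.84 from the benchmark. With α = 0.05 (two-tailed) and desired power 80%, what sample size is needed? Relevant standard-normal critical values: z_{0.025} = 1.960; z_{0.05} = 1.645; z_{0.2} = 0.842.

For a one-sample test: n = ((z_{α/2} + z_β) / d)².
z_{α/2} + z_β = 1.960 + 0.842 = 2.802.
n = (2.802 / 0.84)² = 3.336² = 11.13.
Round up.

n = 12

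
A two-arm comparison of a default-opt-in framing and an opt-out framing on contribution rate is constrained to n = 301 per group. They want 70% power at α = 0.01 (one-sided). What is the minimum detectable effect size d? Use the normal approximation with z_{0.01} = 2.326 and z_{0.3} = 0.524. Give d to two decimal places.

d_min ≈ 0.23

For two independent groups of n = 301 each: d_min = (z_{α} + z_β)·√(2/n).
z-sum = 2.326 + 0.524 = 2.850.
d_min = 2.850 × √(2/301) = 2.850 × 0.0815 = 0.232.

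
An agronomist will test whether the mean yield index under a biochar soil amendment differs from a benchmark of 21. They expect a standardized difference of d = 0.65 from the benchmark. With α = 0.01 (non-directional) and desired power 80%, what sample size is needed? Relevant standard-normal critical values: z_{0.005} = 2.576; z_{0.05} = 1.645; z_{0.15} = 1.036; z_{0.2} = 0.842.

For a one-sample test: n = ((z_{α/2} + z_β) / d)².
z_{α/2} + z_β = 2.576 + 0.842 = 3.418.
n = (3.418 / 0.65)² = 5.258² = 27.65.
Round up.

n = 28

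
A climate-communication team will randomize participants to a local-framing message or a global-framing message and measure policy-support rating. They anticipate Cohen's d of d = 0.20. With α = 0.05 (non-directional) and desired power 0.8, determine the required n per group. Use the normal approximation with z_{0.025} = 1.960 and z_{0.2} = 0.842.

n = 393 per group

For two independent groups with equal n: n = 2·((z_{α/2} + z_β) / d)².
z_{α/2} + z_β = 1.960 + 0.842 = 2.802.
n = 2 × (2.802 / 0.20)² = 2 × 14.010² = 2 × 196.28 = 392.6.
Round up to the next whole participant.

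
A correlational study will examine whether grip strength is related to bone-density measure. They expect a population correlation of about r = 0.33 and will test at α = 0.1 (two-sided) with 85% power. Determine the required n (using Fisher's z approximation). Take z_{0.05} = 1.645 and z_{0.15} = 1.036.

n = 65

Fisher's z: C = ½·ln((1+r)/(1−r)) = ½·ln(1.9851) = 0.3428.
n = ((z_{α/2} + z_β)/C)² + 3.
(1.645 + 1.036) / 0.3428 = 2.681 / 0.3428 = 7.821.
n = 7.821² + 3 = 61.17 + 3 = 64.2.
Round up.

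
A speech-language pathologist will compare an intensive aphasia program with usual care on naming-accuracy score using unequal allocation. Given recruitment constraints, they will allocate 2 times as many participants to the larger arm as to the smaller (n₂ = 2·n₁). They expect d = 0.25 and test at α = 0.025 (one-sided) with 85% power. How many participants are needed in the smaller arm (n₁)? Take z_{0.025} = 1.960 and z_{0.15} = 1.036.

With allocation ratio k = n₂/n₁ = 2, Var(x̄₁−x̄₂) = σ²(1/n₁ + 1/(k·n₁)) = σ²·(k+1)/(k·n₁).
So n₁ = (1 + 1/k)·((z_{α} + z_β)/d)² = 1.500 × (2.996/0.25)².
n₁ = 1.500 × 143.62 = 215.4.
Round up: n₁ = 216, giving n₂ = 2 × 216 = 432.

n₁ = 216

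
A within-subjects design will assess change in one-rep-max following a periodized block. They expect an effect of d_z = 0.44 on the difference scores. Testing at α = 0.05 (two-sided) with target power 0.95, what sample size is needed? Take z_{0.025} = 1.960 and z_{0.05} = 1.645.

n = 68 pairs

For a paired (one-sample on differences) test: n = ((z_{α/2} + z_β) / d)².
z_{α/2} + z_β = 1.960 + 1.645 = 3.605.
n = (3.605 / 0.44)² = 8.193² = 67.13.
Round up.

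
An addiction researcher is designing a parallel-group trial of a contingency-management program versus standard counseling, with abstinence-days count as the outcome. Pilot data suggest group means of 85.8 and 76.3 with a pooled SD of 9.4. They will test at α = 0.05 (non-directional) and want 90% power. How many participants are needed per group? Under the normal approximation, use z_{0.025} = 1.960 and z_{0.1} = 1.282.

Cohen's d = |M₁ − M₂| / SD_pooled = |85.8 − 76.3| / 9.4 = 9.5 / 9.4 = 1.011.
For two independent groups with equal n: n = 2·((z_{α/2} + z_β) / d)².
z_{α/2} + z_β = 1.960 + 1.282 = 3.242.
n = 2 × (3.242 / 1.011)² = 2 × 3.207² = 2 × 10.28 = 20.6.
Round up to the next whole participant.

n = 21 per group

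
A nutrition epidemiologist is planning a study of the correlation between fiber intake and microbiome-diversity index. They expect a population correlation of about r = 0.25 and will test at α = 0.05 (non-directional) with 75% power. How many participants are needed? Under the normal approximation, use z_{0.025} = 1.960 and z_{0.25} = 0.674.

n = 110

Fisher's z: C = ½·ln((1+r)/(1−r)) = ½·ln(1.6667) = 0.2554.
n = ((z_{α/2} + z_β)/C)² + 3.
(1.960 + 0.674) / 0.2554 = 2.634 / 0.2554 = 10.313.
n = 10.313² + 3 = 106.36 + 3 = 109.4.
Round up.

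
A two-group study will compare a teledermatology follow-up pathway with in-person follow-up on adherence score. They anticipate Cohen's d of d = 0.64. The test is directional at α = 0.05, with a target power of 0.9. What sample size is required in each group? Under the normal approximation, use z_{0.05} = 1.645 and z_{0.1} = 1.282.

n = 42 per group

For two independent groups with equal n: n = 2·((z_{α} + z_β) / d)².
z_{α} + z_β = 1.645 + 1.282 = 2.927.
n = 2 × (2.927 / 0.64)² = 2 × 4.573² = 2 × 20.92 = 41.8.
Round up to the next whole participant.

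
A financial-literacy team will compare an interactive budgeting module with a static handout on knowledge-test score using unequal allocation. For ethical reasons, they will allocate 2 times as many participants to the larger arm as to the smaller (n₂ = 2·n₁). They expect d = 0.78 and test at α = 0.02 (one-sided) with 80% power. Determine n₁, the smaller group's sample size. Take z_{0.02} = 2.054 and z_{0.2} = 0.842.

n₁ = 21

With allocation ratio k = n₂/n₁ = 2, Var(x̄₁−x̄₂) = σ²(1/n₁ + 1/(k·n₁)) = σ²·(k+1)/(k·n₁).
So n₁ = (1 + 1/k)·((z_{α} + z_β)/d)² = 1.500 × (2.896/0.78)².
n₁ = 1.500 × 13.79 = 20.7.
Round up: n₁ = 21, giving n₂ = 2 × 21 = 42.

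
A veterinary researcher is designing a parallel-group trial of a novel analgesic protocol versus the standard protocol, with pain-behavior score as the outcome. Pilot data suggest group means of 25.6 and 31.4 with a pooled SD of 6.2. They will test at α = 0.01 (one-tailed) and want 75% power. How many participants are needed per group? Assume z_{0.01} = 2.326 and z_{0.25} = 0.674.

n = 21 per group

Cohen's d = |M₁ − M₂| / SD_pooled = |25.6 − 31.4| / 6.2 = 5.8 / 6.2 = 0.935.
For two independent groups with equal n: n = 2·((z_{α} + z_β) / d)².
z_{α} + z_β = 2.326 + 0.674 = 3.000.
n = 2 × (3.000 / 0.935)² = 2 × 3.209² = 2 × 10.29 = 20.6.
Round up to the next whole participant.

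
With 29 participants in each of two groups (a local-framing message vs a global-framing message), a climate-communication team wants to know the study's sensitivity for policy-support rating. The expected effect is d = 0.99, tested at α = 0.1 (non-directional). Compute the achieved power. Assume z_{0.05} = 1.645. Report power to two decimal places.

For two equal groups, power = Φ(d·√(n/2) − z_{α/2}).
d·√(n/2) = 0.99 × √(29/2) = 0.99 × 3.808 = 3.770.
z_β = 3.770 − 1.645 = 2.125.
Power = Φ(2.125) = 0.983.

power ≈ 0.98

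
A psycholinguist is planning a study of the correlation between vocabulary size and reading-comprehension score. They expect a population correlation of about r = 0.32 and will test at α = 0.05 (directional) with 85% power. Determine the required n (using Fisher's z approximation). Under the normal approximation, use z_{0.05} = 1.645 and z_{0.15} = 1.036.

n = 69

Fisher's z: C = ½·ln((1+r)/(1−r)) = ½·ln(1.9412) = 0.3316.
n = ((z_{α} + z_β)/C)² + 3.
(1.645 + 1.036) / 0.3316 = 2.681 / 0.3316 = 8.085.
n = 8.085² + 3 = 65.37 + 3 = 68.4.
Round up.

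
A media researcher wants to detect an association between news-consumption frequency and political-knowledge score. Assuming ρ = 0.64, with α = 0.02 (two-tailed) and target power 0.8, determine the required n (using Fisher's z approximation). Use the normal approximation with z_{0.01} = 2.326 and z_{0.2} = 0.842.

Fisher's z: C = ½·ln((1+r)/(1−r)) = ½·ln(4.5556) = 0.7582.
n = ((z_{α/2} + z_β)/C)² + 3.
(2.326 + 0.842) / 0.7582 = 3.168 / 0.7582 = 4.178.
n = 4.178² + 3 = 17.46 + 3 = 20.5.
Round up.

n = 21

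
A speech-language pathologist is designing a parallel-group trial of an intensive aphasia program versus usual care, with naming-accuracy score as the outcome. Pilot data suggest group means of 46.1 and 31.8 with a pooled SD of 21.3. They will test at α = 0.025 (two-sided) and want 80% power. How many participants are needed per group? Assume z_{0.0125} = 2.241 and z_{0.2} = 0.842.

Cohen's d = |M₁ − M₂| / SD_pooled = |46.1 − 31.8| / 21.3 = 14.3 / 21.3 = 0.671.
For two independent groups with equal n: n = 2·((z_{α/2} + z_β) / d)².
z_{α/2} + z_β = 2.241 + 0.842 = 3.083.
n = 2 × (3.083 / 0.671)² = 2 × 4.595² = 2 × 21.11 = 42.2.
Round up to the next whole participant.

n = 43 per group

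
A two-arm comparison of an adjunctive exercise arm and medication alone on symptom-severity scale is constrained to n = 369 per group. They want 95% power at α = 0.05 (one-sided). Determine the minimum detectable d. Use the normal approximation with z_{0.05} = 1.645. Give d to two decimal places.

d_min ≈ 0.24

For two independent groups of n = 369 each: d_min = (z_{α} + z_β)·√(2/n).
z-sum = 1.645 + 1.645 = 3.290.
d_min = 3.290 × √(2/369) = 3.290 × 0.0736 = 0.242.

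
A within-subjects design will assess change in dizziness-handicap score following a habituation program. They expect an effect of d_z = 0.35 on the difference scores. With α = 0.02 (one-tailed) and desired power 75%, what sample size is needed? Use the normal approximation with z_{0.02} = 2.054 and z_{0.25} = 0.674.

For a paired (one-sample on differences) test: n = ((z_{α} + z_β) / d)².
z_{α} + z_β = 2.054 + 0.674 = 2.728.
n = (2.728 / 0.35)² = 7.794² = 60.75.
Round up.

n = 61 pairs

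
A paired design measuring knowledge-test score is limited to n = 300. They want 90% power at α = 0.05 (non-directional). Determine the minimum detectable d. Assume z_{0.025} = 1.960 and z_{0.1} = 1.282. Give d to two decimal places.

d_min ≈ 0.19

For a single sample (or paired design) of n = 300: d_min = (z_{α/2} + z_β)/√n.
z-sum = 1.960 + 1.282 = 3.242.
d_min = 3.242 / √300 = 3.242 / 17.321 = 0.187.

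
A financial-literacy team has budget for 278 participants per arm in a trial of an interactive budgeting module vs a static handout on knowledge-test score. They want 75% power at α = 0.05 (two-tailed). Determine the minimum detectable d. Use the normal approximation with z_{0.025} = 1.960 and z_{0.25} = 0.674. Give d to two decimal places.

For two independent groups of n = 278 each: d_min = (z_{α/2} + z_β)·√(2/n).
z-sum = 1.960 + 0.674 = 2.634.
d_min = 2.634 × √(2/278) = 2.634 × 0.0848 = 0.223.

d_min ≈ 0.22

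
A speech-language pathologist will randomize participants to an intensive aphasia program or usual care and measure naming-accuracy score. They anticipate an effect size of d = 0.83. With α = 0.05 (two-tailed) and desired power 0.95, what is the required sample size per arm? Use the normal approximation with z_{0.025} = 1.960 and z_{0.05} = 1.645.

For two independent groups with equal n: n = 2·((z_{α/2} + z_β) / d)².
z_{α/2} + z_β = 1.960 + 1.645 = 3.605.
n = 2 × (3.605 / 0.83)² = 2 × 4.343² = 2 × 18.86 = 37.7.
Round up to the next whole participant.

n = 38 per group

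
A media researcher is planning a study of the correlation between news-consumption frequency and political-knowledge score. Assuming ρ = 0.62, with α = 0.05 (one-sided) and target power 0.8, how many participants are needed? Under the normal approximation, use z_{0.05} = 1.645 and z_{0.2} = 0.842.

Fisher's z: C = ½·ln((1+r)/(1−r)) = ½·ln(4.2632) = 0.7250.
n = ((z_{α} + z_β)/C)² + 3.
(1.645 + 0.842) / 0.7250 = 2.487 / 0.7250 = 3.430.
n = 3.430² + 3 = 11.77 + 3 = 14.8.
Round up.

n = 15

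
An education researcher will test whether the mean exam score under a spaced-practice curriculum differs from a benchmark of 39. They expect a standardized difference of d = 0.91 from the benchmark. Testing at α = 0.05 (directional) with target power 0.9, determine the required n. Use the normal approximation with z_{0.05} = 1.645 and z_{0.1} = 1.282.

n = 11

For a one-sample test: n = ((z_{α} + z_β) / d)².
z_{α} + z_β = 1.645 + 1.282 = 2.927.
n = (2.927 / 0.91)² = 3.216² = 10.35.
Round up.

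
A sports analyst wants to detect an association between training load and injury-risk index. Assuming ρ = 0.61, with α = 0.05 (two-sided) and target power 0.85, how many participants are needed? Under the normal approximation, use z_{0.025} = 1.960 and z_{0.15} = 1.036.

Fisher's z: C = ½·ln((1+r)/(1−r)) = ½·ln(4.1282) = 0.7089.
n = ((z_{α/2} + z_β)/C)² + 3.
(1.960 + 1.036) / 0.7089 = 2.996 / 0.7089 = 4.226.
n = 4.226² + 3 = 17.86 + 3 = 20.9.
Round up.

n = 21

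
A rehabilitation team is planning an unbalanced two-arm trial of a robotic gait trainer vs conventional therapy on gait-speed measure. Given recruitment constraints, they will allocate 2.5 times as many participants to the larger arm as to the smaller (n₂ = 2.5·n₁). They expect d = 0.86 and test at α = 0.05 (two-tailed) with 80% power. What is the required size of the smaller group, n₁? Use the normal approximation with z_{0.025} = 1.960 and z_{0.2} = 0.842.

With allocation ratio k = n₂/n₁ = 2.5, Var(x̄₁−x̄₂) = σ²(1/n₁ + 1/(k·n₁)) = σ²·(k+1)/(k·n₁).
So n₁ = (1 + 1/k)·((z_{α/2} + z_β)/d)² = 1.400 × (2.802/0.86)².
n₁ = 1.400 × 10.62 = 14.9.
Round up: n₁ = 15, giving n₂ = ⌈2.5 × 15⌉ = ⌈37.5⌉ = 38.

n₁ = 15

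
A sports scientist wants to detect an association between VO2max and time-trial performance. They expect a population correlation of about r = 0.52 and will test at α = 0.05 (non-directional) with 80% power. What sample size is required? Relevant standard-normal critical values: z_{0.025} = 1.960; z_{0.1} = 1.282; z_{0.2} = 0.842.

Fisher's z: C = ½·ln((1+r)/(1−r)) = ½·ln(3.1667) = 0.5763.
n = ((z_{α/2} + z_β)/C)² + 3.
(1.960 + 0.842) / 0.5763 = 2.802 / 0.5763 = 4.862.
n = 4.862² + 3 = 23.64 + 3 = 26.6.
Round up.

n = 27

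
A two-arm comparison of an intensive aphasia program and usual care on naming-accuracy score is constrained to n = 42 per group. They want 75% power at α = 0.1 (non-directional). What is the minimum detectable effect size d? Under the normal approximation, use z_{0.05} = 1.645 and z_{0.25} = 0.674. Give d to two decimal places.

For two independent groups of n = 42 each: d_min = (z_{α/2} + z_β)·√(2/n).
z-sum = 1.645 + 0.674 = 2.319.
d_min = 2.319 × √(2/42) = 2.319 × 0.2182 = 0.506.

d_min ≈ 0.51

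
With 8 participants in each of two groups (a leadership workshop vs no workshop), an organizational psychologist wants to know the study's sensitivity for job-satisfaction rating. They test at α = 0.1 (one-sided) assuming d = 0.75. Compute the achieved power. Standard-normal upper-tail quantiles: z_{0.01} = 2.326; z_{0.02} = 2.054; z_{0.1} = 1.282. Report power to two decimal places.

power ≈ 0.59

For two equal groups, power = Φ(d·√(n/2) − z_{α}).
d·√(n/2) = 0.75 × √(8/2) = 0.75 × 2.000 = 1.500.
z_β = 1.500 − 1.282 = 0.218.
Power = Φ(0.218) = 0.586.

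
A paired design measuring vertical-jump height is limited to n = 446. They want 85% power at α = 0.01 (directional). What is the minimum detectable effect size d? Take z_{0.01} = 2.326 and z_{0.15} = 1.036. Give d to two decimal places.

For a single sample (or paired design) of n = 446: d_min = (z_{α} + z_β)/√n.
z-sum = 2.326 + 1.036 = 3.362.
d_min = 3.362 / √446 = 3.362 / 21.119 = 0.159.

d_min ≈ 0.16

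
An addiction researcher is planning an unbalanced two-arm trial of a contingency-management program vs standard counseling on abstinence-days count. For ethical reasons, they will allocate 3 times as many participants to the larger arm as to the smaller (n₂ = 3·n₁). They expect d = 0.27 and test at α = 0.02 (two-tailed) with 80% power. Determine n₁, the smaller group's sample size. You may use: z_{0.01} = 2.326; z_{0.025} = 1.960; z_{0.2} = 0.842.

With allocation ratio k = n₂/n₁ = 3, Var(x̄₁−x̄₂) = σ²(1/n₁ + 1/(k·n₁)) = σ²·(k+1)/(k·n₁).
So n₁ = (1 + 1/k)·((z_{α/2} + z_β)/d)² = 1.333 × (3.168/0.27)².
n₁ = 1.333 × 137.67 = 183.6.
Round up: n₁ = 184, giving n₂ = 3 × 184 = 552.

n₁ = 184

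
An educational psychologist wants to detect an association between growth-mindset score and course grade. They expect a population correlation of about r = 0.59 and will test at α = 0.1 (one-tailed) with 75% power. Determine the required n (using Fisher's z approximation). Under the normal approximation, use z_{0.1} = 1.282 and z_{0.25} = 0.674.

Fisher's z: C = ½·ln((1+r)/(1−r)) = ½·ln(3.8780) = 0.6777.
n = ((z_{α} + z_β)/C)² + 3.
(1.282 + 0.674) / 0.6777 = 1.956 / 0.6777 = 2.886.
n = 2.886² + 3 = 8.33 + 3 = 11.3.
Round up.

n = 12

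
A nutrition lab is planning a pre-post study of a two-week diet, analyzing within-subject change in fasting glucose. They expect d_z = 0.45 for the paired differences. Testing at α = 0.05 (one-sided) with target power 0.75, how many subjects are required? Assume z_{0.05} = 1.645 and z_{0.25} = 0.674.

For a paired (one-sample on differences) test: n = ((z_{α} + z_β) / d)².
z_{α} + z_β = 1.645 + 0.674 = 2.319.
n = (2.319 / 0.45)² = 5.153² = 26.56.
Round up.

n = 27 pairs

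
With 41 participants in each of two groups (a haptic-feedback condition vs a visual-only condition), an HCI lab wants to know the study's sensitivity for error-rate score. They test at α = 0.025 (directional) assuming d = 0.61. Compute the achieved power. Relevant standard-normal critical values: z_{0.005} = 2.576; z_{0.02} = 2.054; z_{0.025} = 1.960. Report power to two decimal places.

power ≈ 0.79

For two equal groups, power = Φ(d·√(n/2) − z_{α}).
d·√(n/2) = 0.61 × √(41/2) = 0.61 × 4.528 = 2.762.
z_β = 2.762 − 1.960 = 0.802.
Power = Φ(0.802) = 0.789.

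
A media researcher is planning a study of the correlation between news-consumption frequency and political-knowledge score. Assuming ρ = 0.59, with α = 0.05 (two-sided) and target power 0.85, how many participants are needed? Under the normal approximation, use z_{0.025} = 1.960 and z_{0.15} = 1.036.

n = 23

Fisher's z: C = ½·ln((1+r)/(1−r)) = ½·ln(3.8780) = 0.6777.
n = ((z_{α/2} + z_β)/C)² + 3.
(1.960 + 1.036) / 0.6777 = 2.996 / 0.6777 = 4.421.
n = 4.421² + 3 = 19.54 + 3 = 22.5.
Round up.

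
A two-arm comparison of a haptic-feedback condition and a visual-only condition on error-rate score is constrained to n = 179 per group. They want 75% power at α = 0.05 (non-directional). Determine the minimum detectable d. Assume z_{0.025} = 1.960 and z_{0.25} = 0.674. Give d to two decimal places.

For two independent groups of n = 179 each: d_min = (z_{α/2} + z_β)·√(2/n).
z-sum = 1.960 + 0.674 = 2.634.
d_min = 2.634 × √(2/179) = 2.634 × 0.1057 = 0.278.

d_min ≈ 0.28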